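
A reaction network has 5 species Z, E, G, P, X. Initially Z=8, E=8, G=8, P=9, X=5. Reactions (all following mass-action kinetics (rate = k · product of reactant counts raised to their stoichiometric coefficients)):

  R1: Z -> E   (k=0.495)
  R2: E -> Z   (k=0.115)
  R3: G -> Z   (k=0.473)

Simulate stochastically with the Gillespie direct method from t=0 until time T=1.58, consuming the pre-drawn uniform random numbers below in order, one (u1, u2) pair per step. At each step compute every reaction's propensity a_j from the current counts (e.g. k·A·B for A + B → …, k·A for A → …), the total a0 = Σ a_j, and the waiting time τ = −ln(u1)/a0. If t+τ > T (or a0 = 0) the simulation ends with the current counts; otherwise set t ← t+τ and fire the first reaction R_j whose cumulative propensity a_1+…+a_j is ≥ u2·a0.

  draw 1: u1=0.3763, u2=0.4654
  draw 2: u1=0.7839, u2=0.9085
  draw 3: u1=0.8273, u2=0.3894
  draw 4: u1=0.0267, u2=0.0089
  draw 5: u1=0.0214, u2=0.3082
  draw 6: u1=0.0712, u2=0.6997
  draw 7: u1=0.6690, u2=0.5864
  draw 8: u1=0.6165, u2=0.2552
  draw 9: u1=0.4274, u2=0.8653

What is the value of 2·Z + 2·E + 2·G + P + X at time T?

Value at T = 62

Check how each reaction changes W = 2·Z + 2·E + 2·G + P + X (weight of products minus weight of reactants):
R1: Z -> E: (2·1) − (2·1) = 2 − 2 = 0
R2: E -> Z: (2·1) − (2·1) = 2 − 2 = 0
R3: G -> Z: (2·1) − (2·1) = 2 − 2 = 0
Every reaction leaves W unchanged, so W is conserved and no simulation is needed: W(T) = W(0) = 2·8 + 2·8 + 2·8 + 9 + 5 = 62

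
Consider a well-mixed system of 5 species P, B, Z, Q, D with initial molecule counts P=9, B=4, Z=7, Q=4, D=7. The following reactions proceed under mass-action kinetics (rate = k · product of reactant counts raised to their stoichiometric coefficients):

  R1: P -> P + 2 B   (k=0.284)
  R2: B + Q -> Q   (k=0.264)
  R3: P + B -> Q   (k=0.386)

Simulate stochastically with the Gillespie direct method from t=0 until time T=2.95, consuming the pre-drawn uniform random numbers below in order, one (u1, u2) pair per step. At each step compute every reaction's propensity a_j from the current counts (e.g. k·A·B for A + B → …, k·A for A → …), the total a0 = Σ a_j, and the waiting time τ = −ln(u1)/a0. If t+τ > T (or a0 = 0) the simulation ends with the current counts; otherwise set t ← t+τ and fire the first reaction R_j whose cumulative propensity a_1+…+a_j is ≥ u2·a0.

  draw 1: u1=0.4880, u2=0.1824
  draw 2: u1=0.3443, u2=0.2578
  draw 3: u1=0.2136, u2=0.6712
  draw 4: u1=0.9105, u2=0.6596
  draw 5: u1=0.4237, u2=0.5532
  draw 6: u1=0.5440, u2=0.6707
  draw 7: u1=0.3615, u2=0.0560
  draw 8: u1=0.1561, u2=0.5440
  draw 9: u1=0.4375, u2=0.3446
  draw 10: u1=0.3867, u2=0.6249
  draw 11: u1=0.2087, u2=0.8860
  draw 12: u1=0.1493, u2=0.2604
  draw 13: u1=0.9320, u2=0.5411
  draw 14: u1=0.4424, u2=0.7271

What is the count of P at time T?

t=0.000: P=9 B=4 Z=7 Q=4 D=7
Draw 1: a1=2.556, a2=4.224, a3=13.896, a0=20.676; τ=−ln(0.4880)/20.676=0.035 → t=0.035; u2·a0=0.1824·20.676=3.771; a1=2.556 < 3.771 ≤ a1+a2=6.780 → R2 fires; P=9 B=3 Z=7 Q=4 D=7
Draw 2: a1=2.556, a2=3.168, a3=10.422, a0=16.146; τ=−ln(0.3443)/16.146=0.066 → t=0.101; u2·a0=0.2578·16.146=4.162; a1=2.556 < 4.162 ≤ a1+a2=5.724 → R2 fires; P=9 B=2 Z=7 Q=4 D=7
Draw 3: a1=2.556, a2=2.112, a3=6.948, a0=11.616; τ=−ln(0.2136)/11.616=0.133 → t=0.234; u2·a0=0.6712·11.616=7.797; a1+a2=4.668 < 7.797 ≤ a1+…+a3=11.616 → R3 fires; P=8 B=1 Z=7 Q=5 D=7
Draw 4: a1=2.272, a2=1.320, a3=3.088, a0=6.680; τ=−ln(0.9105)/6.680=0.014 → t=0.248; u2·a0=0.6596·6.680=4.406; a1+a2=3.592 < 4.406 ≤ a1+…+a3=6.680 → R3 fires; P=7 B=0 Z=7 Q=6 D=7
Draw 5: a1=1.988, a2=0.000, a3=0.000, a0=1.988; τ=−ln(0.4237)/1.988=0.432 → t=0.680; u2·a0=0.5532·1.988=1.100 ≤ a1=1.988 → R1 fires; P=7 B=2 Z=7 Q=6 D=7
Draw 6: a1=1.988, a2=3.168, a3=5.404, a0=10.560; τ=−ln(0.5440)/10.560=0.058 → t=0.737; u2·a0=0.6707·10.560=7.083; a1+a2=5.156 < 7.083 ≤ a1+…+a3=10.560 → R3 fires; P=6 B=1 Z=7 Q=7 D=7
Draw 7: a1=1.704, a2=1.848, a3=2.316, a0=5.868; τ=−ln(0.3615)/5.868=0.173 → t=0.911; u2·a0=0.0560·5.868=0.329 ≤ a1=1.704 → R1 fires; P=6 B=3 Z=7 Q=7 D=7
Draw 8: a1=1.704, a2=5.544, a3=6.948, a0=14.196; τ=−ln(0.1561)/14.196=0.131 → t=1.041; u2·a0=0.5440·14.196=7.723; a1+a2=7.248 < 7.723 ≤ a1+…+a3=14.196 → R3 fires; P=5 B=2 Z=7 Q=8 D=7
Draw 9: a1=1.420, a2=4.224, a3=3.860, a0=9.504; τ=−ln(0.4375)/9.504=0.087 → t=1.128; u2·a0=0.3446·9.504=3.275; a1=1.420 < 3.275 ≤ a1+a2=5.644 → R2 fires; P=5 B=1 Z=7 Q=8 D=7
Draw 10: a1=1.420, a2=2.112, a3=1.930, a0=5.462; τ=−ln(0.3867)/5.462=0.174 → t=1.302; u2·a0=0.6249·5.462=3.413; a1=1.420 < 3.413 ≤ a1+a2=3.532 → R2 fires; P=5 B=0 Z=7 Q=8 D=7
Draw 11: a1=1.420, a2=0.000, a3=0.000, a0=1.420; τ=−ln(0.2087)/1.420=1.103 → t=2.406; u2·a0=0.8860·1.420=1.258 ≤ a1=1.420 → R1 fires; P=5 B=2 Z=7 Q=8 D=7
Draw 12: a1=1.420, a2=4.224, a3=3.860, a0=9.504; τ=−ln(0.1493)/9.504=0.200 → t=2.606; u2·a0=0.2604·9.504=2.475; a1=1.420 < 2.475 ≤ a1+a2=5.644 → R2 fires; P=5 B=1 Z=7 Q=8 D=7
Draw 13: a1=1.420, a2=2.112, a3=1.930, a0=5.462; τ=−ln(0.9320)/5.462=0.013 → t=2.619; u2·a0=0.5411·5.462=2.955; a1=1.420 < 2.955 ≤ a1+a2=3.532 → R2 fires; P=5 B=0 Z=7 Q=8 D=7
Draw 14: a1=1.420, a2=0.000, a3=0.000, a0=1.420; τ=−ln(0.4424)/1.420=0.574 → t=3.193 > T=2.95: stop.
Read off P at T=2.95: 5

P at T = 5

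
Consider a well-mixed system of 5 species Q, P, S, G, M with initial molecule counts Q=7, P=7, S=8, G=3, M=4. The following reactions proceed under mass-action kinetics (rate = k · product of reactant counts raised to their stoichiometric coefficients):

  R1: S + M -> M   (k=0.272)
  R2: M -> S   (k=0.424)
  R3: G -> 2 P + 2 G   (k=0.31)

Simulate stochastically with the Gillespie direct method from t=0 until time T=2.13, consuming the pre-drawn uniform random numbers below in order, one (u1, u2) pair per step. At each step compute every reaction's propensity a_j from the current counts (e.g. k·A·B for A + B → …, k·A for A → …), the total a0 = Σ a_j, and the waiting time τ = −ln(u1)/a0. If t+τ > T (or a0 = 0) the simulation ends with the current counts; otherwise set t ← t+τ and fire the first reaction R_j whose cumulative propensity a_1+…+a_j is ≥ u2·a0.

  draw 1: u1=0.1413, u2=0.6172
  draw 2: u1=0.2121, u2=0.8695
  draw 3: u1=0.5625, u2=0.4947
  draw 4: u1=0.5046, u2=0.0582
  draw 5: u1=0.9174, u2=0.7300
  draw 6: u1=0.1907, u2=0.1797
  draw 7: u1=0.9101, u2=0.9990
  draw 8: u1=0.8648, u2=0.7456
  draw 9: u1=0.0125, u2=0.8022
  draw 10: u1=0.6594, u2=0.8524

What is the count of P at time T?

P at T = 11

t=0.000: Q=7 P=7 S=8 G=3 M=4
Draw 1: a1=8.704, a2=1.696, a3=0.930, a0=11.330; τ=−ln(0.1413)/11.330=0.173 → t=0.173; u2·a0=0.6172·11.330=6.993 ≤ a1=8.704 → R1 fires; Q=7 P=7 S=7 G=3 M=4
Draw 2: a1=7.616, a2=1.696, a3=0.930, a0=10.242; τ=−ln(0.2121)/10.242=0.151 → t=0.324; u2·a0=0.8695·10.242=8.905; a1=7.616 < 8.905 ≤ a1+a2=9.312 → R2 fires; Q=7 P=7 S=8 G=3 M=3
Draw 3: a1=6.528, a2=1.272, a3=0.930, a0=8.730; τ=−ln(0.5625)/8.730=0.066 → t=0.390; u2·a0=0.4947·8.730=4.319 ≤ a1=6.528 → R1 fires; Q=7 P=7 S=7 G=3 M=3
Draw 4: a1=5.712, a2=1.272, a3=0.930, a0=7.914; τ=−ln(0.5046)/7.914=0.086 → t=0.476; u2·a0=0.0582·7.914=0.461 ≤ a1=5.712 → R1 fires; Q=7 P=7 S=6 G=3 M=3
Draw 5: a1=4.896, a2=1.272, a3=0.930, a0=7.098; τ=−ln(0.9174)/7.098=0.012 → t=0.489; u2·a0=0.7300·7.098=5.182; a1=4.896 < 5.182 ≤ a1+a2=6.168 → R2 fires; Q=7 P=7 S=7 G=3 M=2
Draw 6: a1=3.808, a2=0.848, a3=0.930, a0=5.586; τ=−ln(0.1907)/5.586=0.297 → t=0.785; u2·a0=0.1797·5.586=1.004 ≤ a1=3.808 → R1 fires; Q=7 P=7 S=6 G=3 M=2
Draw 7: a1=3.264, a2=0.848, a3=0.930, a0=5.042; τ=−ln(0.9101)/5.042=0.019 → t=0.804; u2·a0=0.9990·5.042=5.037; a1+a2=4.112 < 5.037 ≤ a1+…+a3=5.042 → R3 fires; Q=7 P=9 S=6 G=4 M=2
Draw 8: a1=3.264, a2=0.848, a3=1.240, a0=5.352; τ=−ln(0.8648)/5.352=0.027 → t=0.831; u2·a0=0.7456·5.352=3.990; a1=3.264 < 3.990 ≤ a1+a2=4.112 → R2 fires; Q=7 P=9 S=7 G=4 M=1
Draw 9: a1=1.904, a2=0.424, a3=1.240, a0=3.568; τ=−ln(0.0125)/3.568=1.228 → t=2.059; u2·a0=0.8022·3.568=2.862; a1+a2=2.328 < 2.862 ≤ a1+…+a3=3.568 → R3 fires; Q=7 P=11 S=7 G=5 M=1
Draw 10: a1=1.904, a2=0.424, a3=1.550, a0=3.878; τ=−ln(0.6594)/3.878=0.107 → t=2.167 > T=2.13: stop.
Read off P at T=2.13: 11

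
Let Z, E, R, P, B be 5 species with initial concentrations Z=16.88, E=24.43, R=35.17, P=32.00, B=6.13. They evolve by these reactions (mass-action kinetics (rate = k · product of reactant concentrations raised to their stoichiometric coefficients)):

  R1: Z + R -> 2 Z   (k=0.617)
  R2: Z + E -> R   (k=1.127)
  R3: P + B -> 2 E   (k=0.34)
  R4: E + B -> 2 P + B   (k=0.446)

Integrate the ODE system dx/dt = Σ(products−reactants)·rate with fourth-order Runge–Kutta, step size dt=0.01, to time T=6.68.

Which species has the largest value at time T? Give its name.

Dominant species at T: Z

RK4 with dt=0.01: 668 steps to T=6.68. Trajectory (selected grid times):
t=0.00: Z=16.88 E=24.43 R=35.17 P=32.00 B=6.13
t=0.74: Z=52.05 E=0.00 R=0.00 P=30.76 B=0.00
t=1.48: Z=52.05 E=0.00 R=0.00 P=30.76 B=0.00
t=2.23: Z=52.05 E=0.00 R=0.00 P=30.76 B=0.00
t=2.97: Z=52.05 E=0.00 R=0.00 P=30.76 B=0.00
t=3.71: Z=52.05 E=0.00 R=0.00 P=30.76 B=0.00
t=4.45: Z=52.05 E=0.00 R=0.00 P=30.76 B=0.00
t=5.20: Z=52.05 E=0.00 R=0.00 P=30.76 B=0.00
t=5.94: Z=52.05 E=0.00 R=0.00 P=30.76 B=0.00
t=6.68: Z=52.05 E=0.00 R=0.00 P=30.76 B=0.00
At T=6.68: Z=52.05 E=0.00 R=0.00 P=30.76 B=0.00; the largest is Z.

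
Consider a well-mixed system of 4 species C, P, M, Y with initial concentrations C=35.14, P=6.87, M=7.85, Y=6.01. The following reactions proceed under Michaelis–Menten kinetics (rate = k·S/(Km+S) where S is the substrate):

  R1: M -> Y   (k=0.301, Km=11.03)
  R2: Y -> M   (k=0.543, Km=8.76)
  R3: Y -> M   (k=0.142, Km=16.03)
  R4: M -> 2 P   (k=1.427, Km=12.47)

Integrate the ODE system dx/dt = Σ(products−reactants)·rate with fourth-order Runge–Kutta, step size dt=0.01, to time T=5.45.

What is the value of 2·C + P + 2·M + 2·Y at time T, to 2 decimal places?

Value at T = 104.87

Check how each reaction changes W = 2·C + P + 2·M + 2·Y (weight of products minus weight of reactants):
R1: M -> Y: (2·1) − (2·1) = 2 − 2 = 0
R2: Y -> M: (2·1) − (2·1) = 2 − 2 = 0
R3: Y -> M: (2·1) − (2·1) = 2 − 2 = 0
R4: M -> 2 P: (1·2) − (2·1) = 2 − 2 = 0
Every reaction leaves W unchanged, so W is conserved and no simulation is needed: W(T) = W(0) = 2·35.14 + 6.87 + 2·7.85 + 2·6.01 = 104.87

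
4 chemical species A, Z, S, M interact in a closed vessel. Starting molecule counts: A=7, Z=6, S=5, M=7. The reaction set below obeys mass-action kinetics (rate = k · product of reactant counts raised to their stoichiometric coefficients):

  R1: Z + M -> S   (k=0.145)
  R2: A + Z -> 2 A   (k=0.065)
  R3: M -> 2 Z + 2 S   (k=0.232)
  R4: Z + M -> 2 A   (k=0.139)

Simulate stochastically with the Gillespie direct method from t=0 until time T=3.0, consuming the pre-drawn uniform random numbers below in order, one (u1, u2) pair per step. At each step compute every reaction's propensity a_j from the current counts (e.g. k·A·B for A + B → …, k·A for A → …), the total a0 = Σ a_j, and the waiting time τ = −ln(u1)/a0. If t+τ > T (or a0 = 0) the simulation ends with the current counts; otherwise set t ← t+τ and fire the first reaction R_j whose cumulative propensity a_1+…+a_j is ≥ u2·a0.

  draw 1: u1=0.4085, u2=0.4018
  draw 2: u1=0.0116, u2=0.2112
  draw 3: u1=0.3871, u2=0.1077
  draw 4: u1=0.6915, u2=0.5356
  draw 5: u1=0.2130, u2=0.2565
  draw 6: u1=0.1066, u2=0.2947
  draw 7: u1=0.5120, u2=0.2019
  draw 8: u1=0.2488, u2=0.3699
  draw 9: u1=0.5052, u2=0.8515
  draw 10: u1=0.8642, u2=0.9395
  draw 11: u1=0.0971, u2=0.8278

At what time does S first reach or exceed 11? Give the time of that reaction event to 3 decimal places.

Threshold first reached at t = 1.178

t=0.000: A=7 Z=6 S=5 M=7
Draw 1: a1=6.090, a2=2.730, a3=1.624, a4=5.838, a0=16.282; τ=−ln(0.4085)/16.282=0.055 → t=0.055; u2·a0=0.4018·16.282=6.542; a1=6.090 < 6.542 ≤ a1+a2=8.820 → R2 fires; A=8 Z=5 S=5 M=7
Draw 2: a1=5.075, a2=2.600, a3=1.624, a4=4.865, a0=14.164; τ=−ln(0.0116)/14.164=0.315 → t=0.370; u2·a0=0.2112·14.164=2.991 ≤ a1=5.075 → R1 fires; A=8 Z=4 S=6 M=6
Draw 3: a1=3.480, a2=2.080, a3=1.392, a4=3.336, a0=10.288; τ=−ln(0.3871)/10.288=0.092 → t=0.462; u2·a0=0.1077·10.288=1.108 ≤ a1=3.480 → R1 fires; A=8 Z=3 S=7 M=5
Draw 4: a1=2.175, a2=1.560, a3=1.160, a4=2.085, a0=6.980; τ=−ln(0.6915)/6.980=0.053 → t=0.515; u2·a0=0.5356·6.980=3.738; a1+a2=3.735 < 3.738 ≤ a1+…+a3=4.895 → R3 fires; A=8 Z=5 S=9 M=4
Draw 5: a1=2.900, a2=2.600, a3=0.928, a4=2.780, a0=9.208; τ=−ln(0.2130)/9.208=0.168 → t=0.683; u2·a0=0.2565·9.208=2.362 ≤ a1=2.900 → R1 fires; A=8 Z=4 S=10 M=3
Draw 6: a1=1.740, a2=2.080, a3=0.696, a4=1.668, a0=6.184; τ=−ln(0.1066)/6.184=0.362 → t=1.045; u2·a0=0.2947·6.184=1.822; a1=1.740 < 1.822 ≤ a1+a2=3.820 → R2 fires; A=9 Z=3 S=10 M=3
Draw 7: a1=1.305, a2=1.755, a3=0.696, a4=1.251, a0=5.007; τ=−ln(0.5120)/5.007=0.134 → t=1.178; u2·a0=0.2019·5.007=1.011 ≤ a1=1.305 → R1 fires; A=9 Z=2 S=11 M=2
Draw 8: a1=0.580, a2=1.170, a3=0.464, a4=0.556, a0=2.770; τ=−ln(0.2488)/2.770=0.502 → t=1.681; u2·a0=0.3699·2.770=1.025; a1=0.580 < 1.025 ≤ a1+a2=1.750 → R2 fires; A=10 Z=1 S=11 M=2
Draw 9: a1=0.290, a2=0.650, a3=0.464, a4=0.278, a0=1.682; τ=−ln(0.5052)/1.682=0.406 → t=2.087; u2·a0=0.8515·1.682=1.432; a1+…+a3=1.404 < 1.432 ≤ a1+…+a4=1.682 → R4 fires; A=12 Z=0 S=11 M=1
Draw 10: a1=0.000, a2=0.000, a3=0.232, a4=0.000, a0=0.232; τ=−ln(0.8642)/0.232=0.629 → t=2.716; u2·a0=0.9395·0.232=0.218; a1+a2=0.000 < 0.218 ≤ a1+…+a3=0.232 → R3 fires; A=12 Z=2 S=13 M=0
Draw 11: a1=0.000, a2=1.560, a3=0.000, a4=0.000, a0=1.560; τ=−ln(0.0971)/1.560=1.495 → t=4.211 > T=3.0: stop.
S first becomes ≥ 11 when it reaches 11 at the event at t=1.178.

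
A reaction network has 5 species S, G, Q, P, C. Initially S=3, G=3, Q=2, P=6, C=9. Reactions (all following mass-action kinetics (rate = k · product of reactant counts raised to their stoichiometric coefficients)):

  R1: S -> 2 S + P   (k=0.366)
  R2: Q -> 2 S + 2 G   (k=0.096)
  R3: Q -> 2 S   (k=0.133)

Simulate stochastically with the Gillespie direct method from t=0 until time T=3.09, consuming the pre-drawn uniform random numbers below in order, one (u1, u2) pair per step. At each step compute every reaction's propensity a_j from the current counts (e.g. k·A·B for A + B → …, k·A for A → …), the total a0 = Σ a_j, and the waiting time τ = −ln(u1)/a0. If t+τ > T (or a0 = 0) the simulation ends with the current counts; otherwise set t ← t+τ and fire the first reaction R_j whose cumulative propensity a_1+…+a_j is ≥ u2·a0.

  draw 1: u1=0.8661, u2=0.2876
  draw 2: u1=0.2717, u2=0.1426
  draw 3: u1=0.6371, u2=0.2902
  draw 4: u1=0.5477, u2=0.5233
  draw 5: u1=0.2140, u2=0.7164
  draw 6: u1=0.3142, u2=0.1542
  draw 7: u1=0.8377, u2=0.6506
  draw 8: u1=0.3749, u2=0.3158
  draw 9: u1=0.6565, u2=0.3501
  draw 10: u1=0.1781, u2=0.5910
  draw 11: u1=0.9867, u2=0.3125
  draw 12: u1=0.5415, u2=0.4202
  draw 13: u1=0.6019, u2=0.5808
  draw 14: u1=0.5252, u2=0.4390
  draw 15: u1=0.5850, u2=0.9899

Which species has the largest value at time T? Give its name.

t=0.000: S=3 G=3 Q=2 P=6 C=9
Draw 1: a1=1.098, a2=0.192, a3=0.266, a0=1.556; τ=−ln(0.8661)/1.556=0.092 → t=0.092; u2·a0=0.2876·1.556=0.448 ≤ a1=1.098 → R1 fires; S=4 G=3 Q=2 P=7 C=9
Draw 2: a1=1.464, a2=0.192, a3=0.266, a0=1.922; τ=−ln(0.2717)/1.922=0.678 → t=0.770; u2·a0=0.1426·1.922=0.274 ≤ a1=1.464 → R1 fires; S=5 G=3 Q=2 P=8 C=9
Draw 3: a1=1.830, a2=0.192, a3=0.266, a0=2.288; τ=−ln(0.6371)/2.288=0.197 → t=0.967; u2·a0=0.2902·2.288=0.664 ≤ a1=1.830 → R1 fires; S=6 G=3 Q=2 P=9 C=9
Draw 4: a1=2.196, a2=0.192, a3=0.266, a0=2.654; τ=−ln(0.5477)/2.654=0.227 → t=1.194; u2·a0=0.5233·2.654=1.389 ≤ a1=2.196 → R1 fires; S=7 G=3 Q=2 P=10 C=9
Draw 5: a1=2.562, a2=0.192, a3=0.266, a0=3.020; τ=−ln(0.2140)/3.020=0.511 → t=1.705; u2·a0=0.7164·3.020=2.164 ≤ a1=2.562 → R1 fires; S=8 G=3 Q=2 P=11 C=9
Draw 6: a1=2.928, a2=0.192, a3=0.266, a0=3.386; τ=−ln(0.3142)/3.386=0.342 → t=2.047; u2·a0=0.1542·3.386=0.522 ≤ a1=2.928 → R1 fires; S=9 G=3 Q=2 P=12 C=9
Draw 7: a1=3.294, a2=0.192, a3=0.266, a0=3.752; τ=−ln(0.8377)/3.752=0.047 → t=2.094; u2·a0=0.6506·3.752=2.441 ≤ a1=3.294 → R1 fires; S=10 G=3 Q=2 P=13 C=9
Draw 8: a1=3.660, a2=0.192, a3=0.266, a0=4.118; τ=−ln(0.3749)/4.118=0.238 → t=2.332; u2·a0=0.3158·4.118=1.300 ≤ a1=3.660 → R1 fires; S=11 G=3 Q=2 P=14 C=9
Draw 9: a1=4.026, a2=0.192, a3=0.266, a0=4.484; τ=−ln(0.6565)/4.484=0.094 → t=2.426; u2·a0=0.3501·4.484=1.570 ≤ a1=4.026 → R1 fires; S=12 G=3 Q=2 P=15 C=9
Draw 10: a1=4.392, a2=0.192, a3=0.266, a0=4.850; τ=−ln(0.1781)/4.850=0.356 → t=2.782; u2·a0=0.5910·4.850=2.866 ≤ a1=4.392 → R1 fires; S=13 G=3 Q=2 P=16 C=9
Draw 11: a1=4.758, a2=0.192, a3=0.266, a0=5.216; τ=−ln(0.9867)/5.216=0.003 → t=2.784; u2·a0=0.3125·5.216=1.630 ≤ a1=4.758 → R1 fires; S=14 G=3 Q=2 P=17 C=9
Draw 12: a1=5.124, a2=0.192, a3=0.266, a0=5.582; τ=−ln(0.5415)/5.582=0.110 → t=2.894; u2·a0=0.4202·5.582=2.346 ≤ a1=5.124 → R1 fires; S=15 G=3 Q=2 P=18 C=9
Draw 13: a1=5.490, a2=0.192, a3=0.266, a0=5.948; τ=−ln(0.6019)/5.948=0.085 → t=2.980; u2·a0=0.5808·5.948=3.455 ≤ a1=5.490 → R1 fires; S=16 G=3 Q=2 P=19 C=9
Draw 14: a1=5.856, a2=0.192, a3=0.266, a0=6.314; τ=−ln(0.5252)/6.314=0.102 → t=3.082; u2·a0=0.4390·6.314=2.772 ≤ a1=5.856 → R1 fires; S=17 G=3 Q=2 P=20 C=9
Draw 15: a1=6.222, a2=0.192, a3=0.266, a0=6.680; τ=−ln(0.5850)/6.680=0.080 → t=3.162 > T=3.09: stop.
At T=3.09: S=17 G=3 Q=2 P=20 C=9; the largest is P.

Dominant species at T: P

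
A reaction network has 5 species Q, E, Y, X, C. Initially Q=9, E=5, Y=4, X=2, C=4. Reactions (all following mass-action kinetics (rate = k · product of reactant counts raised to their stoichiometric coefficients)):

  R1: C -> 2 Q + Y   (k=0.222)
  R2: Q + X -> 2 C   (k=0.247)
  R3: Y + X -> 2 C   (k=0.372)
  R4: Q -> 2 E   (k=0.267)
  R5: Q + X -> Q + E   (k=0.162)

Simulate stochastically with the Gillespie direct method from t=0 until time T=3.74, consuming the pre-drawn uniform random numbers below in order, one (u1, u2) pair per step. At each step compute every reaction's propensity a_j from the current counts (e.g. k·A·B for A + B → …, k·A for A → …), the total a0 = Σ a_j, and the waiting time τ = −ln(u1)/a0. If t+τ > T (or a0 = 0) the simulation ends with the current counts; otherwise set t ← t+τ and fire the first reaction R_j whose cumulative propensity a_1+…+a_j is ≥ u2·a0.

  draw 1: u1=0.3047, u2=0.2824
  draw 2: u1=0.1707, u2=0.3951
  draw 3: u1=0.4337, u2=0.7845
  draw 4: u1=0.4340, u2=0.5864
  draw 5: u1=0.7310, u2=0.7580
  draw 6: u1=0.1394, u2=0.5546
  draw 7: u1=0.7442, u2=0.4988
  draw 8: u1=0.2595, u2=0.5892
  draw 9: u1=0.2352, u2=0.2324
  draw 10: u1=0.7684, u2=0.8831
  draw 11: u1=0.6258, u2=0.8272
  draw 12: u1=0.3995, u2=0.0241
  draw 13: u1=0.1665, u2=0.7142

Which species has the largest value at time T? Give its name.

Dominant species at T: E

t=0.000: Q=9 E=5 Y=4 X=2 C=4
Draw 1: a1=0.888, a2=4.446, a3=2.976, a4=2.403, a5=2.916, a0=13.629; τ=−ln(0.3047)/13.629=0.087 → t=0.087; u2·a0=0.2824·13.629=3.849; a1=0.888 < 3.849 ≤ a1+a2=5.334 → R2 fires; Q=8 E=5 Y=4 X=1 C=6
Draw 2: a1=1.332, a2=1.976, a3=1.488, a4=2.136, a5=1.296, a0=8.228; τ=−ln(0.1707)/8.228=0.215 → t=0.302; u2·a0=0.3951·8.228=3.251; a1=1.332 < 3.251 ≤ a1+a2=3.308 → R2 fires; Q=7 E=5 Y=4 X=0 C=8
Draw 3: a1=1.776, a2=0.000, a3=0.000, a4=1.869, a5=0.000, a0=3.645; τ=−ln(0.4337)/3.645=0.229 → t=0.531; u2·a0=0.7845·3.645=2.860; a1+…+a3=1.776 < 2.860 ≤ a1+…+a4=3.645 → R4 fires; Q=6 E=7 Y=4 X=0 C=8
Draw 4: a1=1.776, a2=0.000, a3=0.000, a4=1.602, a5=0.000, a0=3.378; τ=−ln(0.4340)/3.378=0.247 → t=0.778; u2·a0=0.5864·3.378=1.981; a1+…+a3=1.776 < 1.981 ≤ a1+…+a4=3.378 → R4 fires; Q=5 E=9 Y=4 X=0 C=8
Draw 5: a1=1.776, a2=0.000, a3=0.000, a4=1.335, a5=0.000, a0=3.111; τ=−ln(0.7310)/3.111=0.101 → t=0.879; u2·a0=0.7580·3.111=2.358; a1+…+a3=1.776 < 2.358 ≤ a1+…+a4=3.111 → R4 fires; Q=4 E=11 Y=4 X=0 C=8
Draw 6: a1=1.776, a2=0.000, a3=0.000, a4=1.068, a5=0.000, a0=2.844; τ=−ln(0.1394)/2.844=0.693 → t=1.572; u2·a0=0.5546·2.844=1.577 ≤ a1=1.776 → R1 fires; Q=6 E=11 Y=5 X=0 C=7
Draw 7: a1=1.554, a2=0.000, a3=0.000, a4=1.602, a5=0.000, a0=3.156; τ=−ln(0.7442)/3.156=0.094 → t=1.666; u2·a0=0.4988·3.156=1.574; a1+…+a3=1.554 < 1.574 ≤ a1+…+a4=3.156 → R4 fires; Q=5 E=13 Y=5 X=0 C=7
Draw 8: a1=1.554, a2=0.000, a3=0.000, a4=1.335, a5=0.000, a0=2.889; τ=−ln(0.2595)/2.889=0.467 → t=2.132; u2·a0=0.5892·2.889=1.702; a1+…+a3=1.554 < 1.702 ≤ a1+…+a4=2.889 → R4 fires; Q=4 E=15 Y=5 X=0 C=7
Draw 9: a1=1.554, a2=0.000, a3=0.000, a4=1.068, a5=0.000, a0=2.622; τ=−ln(0.2352)/2.622=0.552 → t=2.684; u2·a0=0.2324·2.622=0.609 ≤ a1=1.554 → R1 fires; Q=6 E=15 Y=6 X=0 C=6
Draw 10: a1=1.332, a2=0.000, a3=0.000, a4=1.602, a5=0.000, a0=2.934; τ=−ln(0.7684)/2.934=0.090 → t=2.774; u2·a0=0.8831·2.934=2.591; a1+…+a3=1.332 < 2.591 ≤ a1+…+a4=2.934 → R4 fires; Q=5 E=17 Y=6 X=0 C=6
Draw 11: a1=1.332, a2=0.000, a3=0.000, a4=1.335, a5=0.000, a0=2.667; τ=−ln(0.6258)/2.667=0.176 → t=2.950; u2·a0=0.8272·2.667=2.206; a1+…+a3=1.332 < 2.206 ≤ a1+…+a4=2.667 → R4 fires; Q=4 E=19 Y=6 X=0 C=6
Draw 12: a1=1.332, a2=0.000, a3=0.000, a4=1.068, a5=0.000, a0=2.400; τ=−ln(0.3995)/2.400=0.382 → t=3.332; u2·a0=0.0241·2.400=0.058 ≤ a1=1.332 → R1 fires; Q=6 E=19 Y=7 X=0 C=5
Draw 13: a1=1.110, a2=0.000, a3=0.000, a4=1.602, a5=0.000, a0=2.712; τ=−ln(0.1665)/2.712=0.661 → t=3.993 > T=3.74: stop.
At T=3.74: Q=6 E=19 Y=7 X=0 C=5; the largest is E.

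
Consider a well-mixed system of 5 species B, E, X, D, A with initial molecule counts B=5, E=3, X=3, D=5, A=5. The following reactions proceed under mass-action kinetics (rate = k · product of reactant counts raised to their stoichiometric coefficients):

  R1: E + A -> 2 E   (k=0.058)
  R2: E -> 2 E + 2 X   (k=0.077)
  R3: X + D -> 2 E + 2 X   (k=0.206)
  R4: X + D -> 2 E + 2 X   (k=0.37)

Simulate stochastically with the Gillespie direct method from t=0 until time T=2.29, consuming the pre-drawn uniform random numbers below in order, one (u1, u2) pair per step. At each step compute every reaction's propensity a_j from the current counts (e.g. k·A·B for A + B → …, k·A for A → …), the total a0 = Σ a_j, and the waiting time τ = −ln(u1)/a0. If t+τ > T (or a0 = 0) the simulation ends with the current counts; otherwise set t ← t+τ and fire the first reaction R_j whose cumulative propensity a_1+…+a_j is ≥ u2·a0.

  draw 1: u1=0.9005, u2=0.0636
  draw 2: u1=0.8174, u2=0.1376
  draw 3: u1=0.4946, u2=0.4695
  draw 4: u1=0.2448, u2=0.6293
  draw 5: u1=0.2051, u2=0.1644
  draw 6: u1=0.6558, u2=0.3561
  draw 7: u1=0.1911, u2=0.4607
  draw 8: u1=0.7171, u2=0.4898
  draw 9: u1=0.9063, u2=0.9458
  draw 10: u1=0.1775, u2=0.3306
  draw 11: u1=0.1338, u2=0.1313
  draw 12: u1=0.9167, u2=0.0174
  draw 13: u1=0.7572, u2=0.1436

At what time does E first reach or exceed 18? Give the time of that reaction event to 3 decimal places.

Threshold first reached at t = 1.297

t=0.000: B=5 E=3 X=3 D=5 A=5
Draw 1: a1=0.870, a2=0.231, a3=3.090, a4=5.550, a0=9.741; τ=−ln(0.9005)/9.741=0.011 → t=0.011; u2·a0=0.0636·9.741=0.620 ≤ a1=0.870 → R1 fires; B=5 E=4 X=3 D=5 A=4
Draw 2: a1=0.928, a2=0.308, a3=3.090, a4=5.550, a0=9.876; τ=−ln(0.8174)/9.876=0.020 → t=0.031; u2·a0=0.1376·9.876=1.359; a1+a2=1.236 < 1.359 ≤ a1+…+a3=4.326 → R3 fires; B=5 E=6 X=4 D=4 A=4
Draw 3: a1=1.392, a2=0.462, a3=3.296, a4=5.920, a0=11.070; τ=−ln(0.4946)/11.070=0.064 → t=0.095; u2·a0=0.4695·11.070=5.197; a1+…+a3=5.150 < 5.197 ≤ a1+…+a4=11.070 → R4 fires; B=5 E=8 X=5 D=3 A=4
Draw 4: a1=1.856, a2=0.616, a3=3.090, a4=5.550, a0=11.112; τ=−ln(0.2448)/11.112=0.127 → t=0.221; u2·a0=0.6293·11.112=6.993; a1+…+a3=5.562 < 6.993 ≤ a1+…+a4=11.112 → R4 fires; B=5 E=10 X=6 D=2 A=4
Draw 5: a1=2.320, a2=0.770, a3=2.472, a4=4.440, a0=10.002; τ=−ln(0.2051)/10.002=0.158 → t=0.380; u2·a0=0.1644·10.002=1.644 ≤ a1=2.320 → R1 fires; B=5 E=11 X=6 D=2 A=3
Draw 6: a1=1.914, a2=0.847, a3=2.472, a4=4.440, a0=9.673; τ=−ln(0.6558)/9.673=0.044 → t=0.423; u2·a0=0.3561·9.673=3.445; a1+a2=2.761 < 3.445 ≤ a1+…+a3=5.233 → R3 fires; B=5 E=13 X=7 D=1 A=3
Draw 7: a1=2.262, a2=1.001, a3=1.442, a4=2.590, a0=7.295; τ=−ln(0.1911)/7.295=0.227 → t=0.650; u2·a0=0.4607·7.295=3.361; a1+a2=3.263 < 3.361 ≤ a1+…+a3=4.705 → R3 fires; B=5 E=15 X=8 D=0 A=3
Draw 8: a1=2.610, a2=1.155, a3=0.000, a4=0.000, a0=3.765; τ=−ln(0.7171)/3.765=0.088 → t=0.739; u2·a0=0.4898·3.765=1.844 ≤ a1=2.610 → R1 fires; B=5 E=16 X=8 D=0 A=2
Draw 9: a1=1.856, a2=1.232, a3=0.000, a4=0.000, a0=3.088; τ=−ln(0.9063)/3.088=0.032 → t=0.770; u2·a0=0.9458·3.088=2.921; a1=1.856 < 2.921 ≤ a1+a2=3.088 → R2 fires; B=5 E=17 X=10 D=0 A=2
Draw 10: a1=1.972, a2=1.309, a3=0.000, a4=0.000, a0=3.281; τ=−ln(0.1775)/3.281=0.527 → t=1.297; u2·a0=0.3306·3.281=1.085 ≤ a1=1.972 → R1 fires; B=5 E=18 X=10 D=0 A=1
Draw 11: a1=1.044, a2=1.386, a3=0.000, a4=0.000, a0=2.430; τ=−ln(0.1338)/2.430=0.828 → t=2.125; u2·a0=0.1313·2.430=0.319 ≤ a1=1.044 → R1 fires; B=5 E=19 X=10 D=0 A=0
Draw 12: a1=0.000, a2=1.463, a3=0.000, a4=0.000, a0=1.463; τ=−ln(0.9167)/1.463=0.059 → t=2.185; u2·a0=0.0174·1.463=0.025; a1=0.000 < 0.025 ≤ a1+a2=1.463 → R2 fires; B=5 E=20 X=12 D=0 A=0
Draw 13: a1=0.000, a2=1.540, a3=0.000, a4=0.000, a0=1.540; τ=−ln(0.7572)/1.540=0.181 → t=2.365 > T=2.29: stop.
E first becomes ≥ 18 when it reaches 18 at the event at t=1.297.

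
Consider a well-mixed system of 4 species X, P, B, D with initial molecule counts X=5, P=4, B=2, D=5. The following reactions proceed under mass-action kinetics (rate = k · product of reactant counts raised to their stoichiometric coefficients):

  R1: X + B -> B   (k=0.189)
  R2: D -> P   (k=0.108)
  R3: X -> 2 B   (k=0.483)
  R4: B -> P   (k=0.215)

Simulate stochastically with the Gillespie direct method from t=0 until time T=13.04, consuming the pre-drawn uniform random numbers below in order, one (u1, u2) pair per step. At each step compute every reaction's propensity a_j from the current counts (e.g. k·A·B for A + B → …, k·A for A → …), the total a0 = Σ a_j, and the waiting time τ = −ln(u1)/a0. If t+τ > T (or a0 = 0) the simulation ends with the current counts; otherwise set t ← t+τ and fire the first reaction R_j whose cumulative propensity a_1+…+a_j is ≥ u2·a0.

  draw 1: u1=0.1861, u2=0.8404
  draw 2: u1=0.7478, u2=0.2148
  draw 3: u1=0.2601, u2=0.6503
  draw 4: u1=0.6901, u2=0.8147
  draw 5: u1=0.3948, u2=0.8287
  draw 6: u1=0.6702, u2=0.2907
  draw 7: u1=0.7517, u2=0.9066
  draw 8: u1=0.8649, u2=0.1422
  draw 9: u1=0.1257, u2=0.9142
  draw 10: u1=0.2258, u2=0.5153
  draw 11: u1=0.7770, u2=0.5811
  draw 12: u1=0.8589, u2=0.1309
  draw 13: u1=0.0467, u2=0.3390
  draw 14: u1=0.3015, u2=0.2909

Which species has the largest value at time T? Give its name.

Dominant species at T: P

t=0.000: X=5 P=4 B=2 D=5
Draw 1: a1=1.890, a2=0.540, a3=2.415, a4=0.430, a0=5.275; τ=−ln(0.1861)/5.275=0.319 → t=0.319; u2·a0=0.8404·5.275=4.433; a1+a2=2.430 < 4.433 ≤ a1+…+a3=4.845 → R3 fires; X=4 P=4 B=4 D=5
Draw 2: a1=3.024, a2=0.540, a3=1.932, a4=0.860, a0=6.356; τ=−ln(0.7478)/6.356=0.046 → t=0.364; u2·a0=0.2148·6.356=1.365 ≤ a1=3.024 → R1 fires; X=3 P=4 B=4 D=5
Draw 3: a1=2.268, a2=0.540, a3=1.449, a4=0.860, a0=5.117; τ=−ln(0.2601)/5.117=0.263 → t=0.628; u2·a0=0.6503·5.117=3.328; a1+a2=2.808 < 3.328 ≤ a1+…+a3=4.257 → R3 fires; X=2 P=4 B=6 D=5
Draw 4: a1=2.268, a2=0.540, a3=0.966, a4=1.290, a0=5.064; τ=−ln(0.6901)/5.064=0.073 → t=0.701; u2·a0=0.8147·5.064=4.126; a1+…+a3=3.774 < 4.126 ≤ a1+…+a4=5.064 → R4 fires; X=2 P=5 B=5 D=5
Draw 5: a1=1.890, a2=0.540, a3=0.966, a4=1.075, a0=4.471; τ=−ln(0.3948)/4.471=0.208 → t=0.909; u2·a0=0.8287·4.471=3.705; a1+…+a3=3.396 < 3.705 ≤ a1+…+a4=4.471 → R4 fires; X=2 P=6 B=4 D=5
Draw 6: a1=1.512, a2=0.540, a3=0.966, a4=0.860, a0=3.878; τ=−ln(0.6702)/3.878=0.103 → t=1.012; u2·a0=0.2907·3.878=1.127 ≤ a1=1.512 → R1 fires; X=1 P=6 B=4 D=5
Draw 7: a1=0.756, a2=0.540, a3=0.483, a4=0.860, a0=2.639; τ=−ln(0.7517)/2.639=0.108 → t=1.120; u2·a0=0.9066·2.639=2.393; a1+…+a3=1.779 < 2.393 ≤ a1+…+a4=2.639 → R4 fires; X=1 P=7 B=3 D=5
Draw 8: a1=0.567, a2=0.540, a3=0.483, a4=0.645, a0=2.235; τ=−ln(0.8649)/2.235=0.065 → t=1.185; u2·a0=0.1422·2.235=0.318 ≤ a1=0.567 → R1 fires; X=0 P=7 B=3 D=5
Draw 9: a1=0.000, a2=0.540, a3=0.000, a4=0.645, a0=1.185; τ=−ln(0.1257)/1.185=1.750 → t=2.935; u2·a0=0.9142·1.185=1.083; a1+…+a3=0.540 < 1.083 ≤ a1+…+a4=1.185 → R4 fires; X=0 P=8 B=2 D=5
Draw 10: a1=0.000, a2=0.540, a3=0.000, a4=0.430, a0=0.970; τ=−ln(0.2258)/0.970=1.534 → t=4.469; u2·a0=0.5153·0.970=0.500; a1=0.000 < 0.500 ≤ a1+a2=0.540 → R2 fires; X=0 P=9 B=2 D=4
Draw 11: a1=0.000, a2=0.432, a3=0.000, a4=0.430, a0=0.862; τ=−ln(0.7770)/0.862=0.293 → t=4.762; u2·a0=0.5811·0.862=0.501; a1+…+a3=0.432 < 0.501 ≤ a1+…+a4=0.862 → R4 fires; X=0 P=10 B=1 D=4
Draw 12: a1=0.000, a2=0.432, a3=0.000, a4=0.215, a0=0.647; τ=−ln(0.8589)/0.647=0.235 → t=4.997; u2·a0=0.1309·0.647=0.085; a1=0.000 < 0.085 ≤ a1+a2=0.432 → R2 fires; X=0 P=11 B=1 D=3
Draw 13: a1=0.000, a2=0.324, a3=0.000, a4=0.215, a0=0.539; τ=−ln(0.0467)/0.539=5.685 → t=10.682; u2·a0=0.3390·0.539=0.183; a1=0.000 < 0.183 ≤ a1+a2=0.324 → R2 fires; X=0 P=12 B=1 D=2
Draw 14: a1=0.000, a2=0.216, a3=0.000, a4=0.215, a0=0.431; τ=−ln(0.3015)/0.431=2.782 → t=13.464 > T=13.04: stop.
At T=13.04: X=0 P=12 B=1 D=2; the largest is P.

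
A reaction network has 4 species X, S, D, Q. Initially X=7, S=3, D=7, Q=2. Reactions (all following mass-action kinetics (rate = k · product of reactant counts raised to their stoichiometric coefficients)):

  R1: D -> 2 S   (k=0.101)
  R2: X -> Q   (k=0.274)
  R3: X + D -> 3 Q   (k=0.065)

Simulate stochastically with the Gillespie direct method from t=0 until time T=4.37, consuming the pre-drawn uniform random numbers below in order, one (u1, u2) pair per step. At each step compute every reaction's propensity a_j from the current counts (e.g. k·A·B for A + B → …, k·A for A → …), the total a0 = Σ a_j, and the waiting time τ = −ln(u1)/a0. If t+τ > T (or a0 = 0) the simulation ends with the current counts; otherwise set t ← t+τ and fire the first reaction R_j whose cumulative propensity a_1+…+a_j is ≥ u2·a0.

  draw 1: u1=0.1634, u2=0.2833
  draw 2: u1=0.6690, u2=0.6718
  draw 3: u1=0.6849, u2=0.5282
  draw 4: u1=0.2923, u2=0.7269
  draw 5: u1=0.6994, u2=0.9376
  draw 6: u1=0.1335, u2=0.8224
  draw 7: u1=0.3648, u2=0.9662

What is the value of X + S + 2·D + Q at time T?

Check how each reaction changes W = X + S + 2·D + Q (weight of products minus weight of reactants):
R1: D -> 2 S: (1·2) − (2·1) = 2 − 2 = 0
R2: X -> Q: (1·1) − (1·1) = 1 − 1 = 0
R3: X + D -> 3 Q: (1·3) − (1·1 + 2·1) = 3 − 3 = 0
Every reaction leaves W unchanged, so W is conserved and no simulation is needed: W(T) = W(0) = 7 + 3 + 2·7 + 2 = 26

Value at T = 26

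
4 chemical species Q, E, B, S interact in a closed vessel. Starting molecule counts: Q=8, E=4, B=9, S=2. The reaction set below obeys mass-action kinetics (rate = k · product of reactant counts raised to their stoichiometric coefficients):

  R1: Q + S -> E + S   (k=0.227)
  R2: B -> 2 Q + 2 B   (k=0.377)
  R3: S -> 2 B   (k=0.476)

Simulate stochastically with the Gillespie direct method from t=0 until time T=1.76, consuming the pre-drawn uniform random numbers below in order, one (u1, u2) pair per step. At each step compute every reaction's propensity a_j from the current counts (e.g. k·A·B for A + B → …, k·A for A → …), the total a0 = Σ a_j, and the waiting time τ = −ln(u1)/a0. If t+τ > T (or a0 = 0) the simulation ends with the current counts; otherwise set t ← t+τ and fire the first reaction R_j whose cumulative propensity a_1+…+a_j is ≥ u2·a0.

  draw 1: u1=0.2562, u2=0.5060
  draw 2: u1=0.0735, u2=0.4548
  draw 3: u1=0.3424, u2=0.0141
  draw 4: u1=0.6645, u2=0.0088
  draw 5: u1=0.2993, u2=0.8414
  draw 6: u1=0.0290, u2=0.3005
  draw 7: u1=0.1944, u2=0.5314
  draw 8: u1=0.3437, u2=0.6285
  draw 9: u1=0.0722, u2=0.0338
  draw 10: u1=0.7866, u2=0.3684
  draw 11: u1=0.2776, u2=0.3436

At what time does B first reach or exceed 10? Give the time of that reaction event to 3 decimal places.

t=0.000: Q=8 E=4 B=9 S=2
Draw 1: a1=3.632, a2=3.393, a3=0.952, a0=7.977; τ=−ln(0.2562)/7.977=0.171 → t=0.171; u2·a0=0.5060·7.977=4.036; a1=3.632 < 4.036 ≤ a1+a2=7.025 → R2 fires; Q=10 E=4 B=10 S=2
Draw 2: a1=4.540, a2=3.770, a3=0.952, a0=9.262; τ=−ln(0.0735)/9.262=0.282 → t=0.453; u2·a0=0.4548·9.262=4.212 ≤ a1=4.540 → R1 fires; Q=9 E=5 B=10 S=2
Draw 3: a1=4.086, a2=3.770, a3=0.952, a0=8.808; τ=−ln(0.3424)/8.808=0.122 → t=0.574; u2·a0=0.0141·8.808=0.124 ≤ a1=4.086 → R1 fires; Q=8 E=6 B=10 S=2
Draw 4: a1=3.632, a2=3.770, a3=0.952, a0=8.354; τ=−ln(0.6645)/8.354=0.049 → t=0.623; u2·a0=0.0088·8.354=0.074 ≤ a1=3.632 → R1 fires; Q=7 E=7 B=10 S=2
Draw 5: a1=3.178, a2=3.770, a3=0.952, a0=7.900; τ=−ln(0.2993)/7.900=0.153 → t=0.776; u2·a0=0.8414·7.900=6.647; a1=3.178 < 6.647 ≤ a1+a2=6.948 → R2 fires; Q=9 E=7 B=11 S=2
Draw 6: a1=4.086, a2=4.147, a3=0.952, a0=9.185; τ=−ln(0.0290)/9.185=0.385 → t=1.161; u2·a0=0.3005·9.185=2.760 ≤ a1=4.086 → R1 fires; Q=8 E=8 B=11 S=2
Draw 7: a1=3.632, a2=4.147, a3=0.952, a0=8.731; τ=−ln(0.1944)/8.731=0.188 → t=1.349; u2·a0=0.5314·8.731=4.640; a1=3.632 < 4.640 ≤ a1+a2=7.779 → R2 fires; Q=10 E=8 B=12 S=2
Draw 8: a1=4.540, a2=4.524, a3=0.952, a0=10.016; τ=−ln(0.3437)/10.016=0.107 → t=1.456; u2·a0=0.6285·10.016=6.295; a1=4.540 < 6.295 ≤ a1+a2=9.064 → R2 fires; Q=12 E=8 B=13 S=2
Draw 9: a1=5.448, a2=4.901, a3=0.952, a0=11.301; τ=−ln(0.0722)/11.301=0.233 → t=1.688; u2·a0=0.0338·11.301=0.382 ≤ a1=5.448 → R1 fires; Q=11 E=9 B=13 S=2
Draw 10: a1=4.994, a2=4.901, a3=0.952, a0=10.847; τ=−ln(0.7866)/10.847=0.022 → t=1.710; u2·a0=0.3684·10.847=3.996 ≤ a1=4.994 → R1 fires; Q=10 E=10 B=13 S=2
Draw 11: a1=4.540, a2=4.901, a3=0.952, a0=10.393; τ=−ln(0.2776)/10.393=0.123 → t=1.834 > T=1.76: stop.
B first becomes ≥ 10 when it reaches 10 at the event at t=0.171.

Threshold first reached at t = 0.171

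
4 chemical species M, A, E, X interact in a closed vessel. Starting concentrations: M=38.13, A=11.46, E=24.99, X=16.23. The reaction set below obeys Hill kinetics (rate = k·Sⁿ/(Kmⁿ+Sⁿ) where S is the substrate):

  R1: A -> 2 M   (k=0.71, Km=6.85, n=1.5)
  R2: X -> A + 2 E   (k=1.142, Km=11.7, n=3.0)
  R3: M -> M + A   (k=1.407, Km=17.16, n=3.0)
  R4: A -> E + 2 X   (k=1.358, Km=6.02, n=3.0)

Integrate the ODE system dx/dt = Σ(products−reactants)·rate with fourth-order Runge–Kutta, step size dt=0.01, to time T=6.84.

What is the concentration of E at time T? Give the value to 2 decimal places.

RK4 with dt=0.01: 684 steps to T=6.84. Trajectory (selected grid times):
t=0.00: M=38.13 A=11.46 E=24.99 X=16.23
t=0.76: M=38.87 A=11.81 E=27.19 X=17.39
t=1.52: M=39.63 A=12.19 E=29.47 X=18.55
t=2.28: M=40.39 A=12.58 E=31.81 X=19.69
t=3.04: M=41.17 A=12.98 E=34.20 X=20.83
t=3.80: M=41.95 A=13.39 E=36.63 X=21.97
t=4.56: M=42.75 A=13.80 E=39.10 X=23.11
t=5.32: M=43.55 A=14.23 E=41.61 X=24.25
t=6.08: M=44.36 A=14.65 E=44.14 X=25.39
t=6.84: M=45.19 A=15.08 E=46.70 X=26.53
Read off E at T=6.84: 46.70

E at T = 46.70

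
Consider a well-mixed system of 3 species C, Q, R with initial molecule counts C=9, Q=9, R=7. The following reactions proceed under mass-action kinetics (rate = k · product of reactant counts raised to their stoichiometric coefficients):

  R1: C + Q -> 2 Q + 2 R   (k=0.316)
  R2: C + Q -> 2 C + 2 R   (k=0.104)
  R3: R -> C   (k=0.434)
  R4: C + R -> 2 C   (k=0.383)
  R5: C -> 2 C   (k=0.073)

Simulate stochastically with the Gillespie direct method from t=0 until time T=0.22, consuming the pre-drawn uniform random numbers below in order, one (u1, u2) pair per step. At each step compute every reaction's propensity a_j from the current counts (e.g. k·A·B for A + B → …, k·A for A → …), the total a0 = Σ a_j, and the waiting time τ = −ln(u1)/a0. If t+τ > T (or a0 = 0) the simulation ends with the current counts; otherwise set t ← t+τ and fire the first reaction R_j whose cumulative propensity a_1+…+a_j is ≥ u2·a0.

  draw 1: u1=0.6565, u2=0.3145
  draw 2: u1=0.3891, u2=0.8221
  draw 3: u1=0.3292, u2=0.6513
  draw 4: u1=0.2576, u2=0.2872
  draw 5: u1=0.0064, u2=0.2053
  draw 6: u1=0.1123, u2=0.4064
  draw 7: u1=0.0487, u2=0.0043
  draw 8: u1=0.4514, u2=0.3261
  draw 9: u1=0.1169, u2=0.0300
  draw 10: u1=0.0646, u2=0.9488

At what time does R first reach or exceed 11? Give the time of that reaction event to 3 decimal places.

Threshold first reached at t = 0.121

t=0.000: C=9 Q=9 R=7
Draw 1: a1=25.596, a2=8.424, a3=3.038, a4=24.129, a5=0.657, a0=61.844; τ=−ln(0.6565)/61.844=0.007 → t=0.007; u2·a0=0.3145·61.844=19.450 ≤ a1=25.596 → R1 fires; C=8 Q=10 R=9
Draw 2: a1=25.280, a2=8.320, a3=3.906, a4=27.576, a5=0.584, a0=65.666; τ=−ln(0.3891)/65.666=0.014 → t=0.021; u2·a0=0.8221·65.666=53.984; a1+…+a3=37.506 < 53.984 ≤ a1+…+a4=65.082 → R4 fires; C=9 Q=10 R=8
Draw 3: a1=28.440, a2=9.360, a3=3.472, a4=27.576, a5=0.657, a0=69.505; τ=−ln(0.3292)/69.505=0.016 → t=0.037; u2·a0=0.6513·69.505=45.269; a1+…+a3=41.272 < 45.269 ≤ a1+…+a4=68.848 → R4 fires; C=10 Q=10 R=7
Draw 4: a1=31.600, a2=10.400, a3=3.038, a4=26.810, a5=0.730, a0=72.578; τ=−ln(0.2576)/72.578=0.019 → t=0.056; u2·a0=0.2872·72.578=20.844 ≤ a1=31.600 → R1 fires; C=9 Q=11 R=9
Draw 5: a1=31.284, a2=10.296, a3=3.906, a4=31.023, a5=0.657, a0=77.166; τ=−ln(0.0064)/77.166=0.065 → t=0.121; u2·a0=0.2053·77.166=15.842 ≤ a1=31.284 → R1 fires; C=8 Q=12 R=11
Draw 6: a1=30.336, a2=9.984, a3=4.774, a4=33.704, a5=0.584, a0=79.382; τ=−ln(0.1123)/79.382=0.028 → t=0.149; u2·a0=0.4064·79.382=32.261; a1=30.336 < 32.261 ≤ a1+a2=40.320 → R2 fires; C=9 Q=11 R=13
Draw 7: a1=31.284, a2=10.296, a3=5.642, a4=44.811, a5=0.657, a0=92.690; τ=−ln(0.0487)/92.690=0.033 → t=0.181; u2·a0=0.0043·92.690=0.399 ≤ a1=31.284 → R1 fires; C=8 Q=12 R=15
Draw 8: a1=30.336, a2=9.984, a3=6.510, a4=45.960, a5=0.584, a0=93.374; τ=−ln(0.4514)/93.374=0.009 → t=0.190; u2·a0=0.3261·93.374=30.449; a1=30.336 < 30.449 ≤ a1+a2=40.320 → R2 fires; C=9 Q=11 R=17
Draw 9: a1=31.284, a2=10.296, a3=7.378, a4=58.599, a5=0.657, a0=108.214; τ=−ln(0.1169)/108.214=0.020 → t=0.210; u2·a0=0.0300·108.214=3.246 ≤ a1=31.284 → R1 fires; C=8 Q=12 R=19
Draw 10: a1=30.336, a2=9.984, a3=8.246, a4=58.216, a5=0.584, a0=107.366; τ=−ln(0.0646)/107.366=0.026 → t=0.235 > T=0.22: stop.
R first becomes ≥ 11 when it reaches 11 at the event at t=0.121.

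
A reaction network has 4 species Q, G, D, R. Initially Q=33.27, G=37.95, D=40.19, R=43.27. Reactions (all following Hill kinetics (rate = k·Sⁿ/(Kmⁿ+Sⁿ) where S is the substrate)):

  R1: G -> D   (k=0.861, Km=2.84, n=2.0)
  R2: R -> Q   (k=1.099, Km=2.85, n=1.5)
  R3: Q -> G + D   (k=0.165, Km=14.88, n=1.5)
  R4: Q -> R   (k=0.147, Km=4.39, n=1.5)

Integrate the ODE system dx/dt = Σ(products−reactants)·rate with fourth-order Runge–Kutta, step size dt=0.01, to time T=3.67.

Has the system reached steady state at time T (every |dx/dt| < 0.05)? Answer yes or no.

Steady state at T: no

RK4 with dt=0.01: 367 steps to T=3.67. Trajectory (selected grid times):
t=0.00: Q=33.27 G=37.95 D=40.19 R=43.27
t=0.41: Q=33.60 G=37.65 D=40.59 R=42.88
t=0.82: Q=33.94 G=37.35 D=41.00 R=42.50
t=1.22: Q=34.26 G=37.06 D=41.39 R=42.12
t=1.63: Q=34.59 G=36.76 D=41.79 R=41.74
t=2.04: Q=34.93 G=36.47 D=42.20 R=41.35
t=2.45: Q=35.26 G=36.17 D=42.60 R=40.97
t=2.85: Q=35.58 G=35.88 D=43.00 R=40.59
t=3.26: Q=35.91 G=35.58 D=43.40 R=40.21
t=3.67: Q=36.24 G=35.28 D=43.80 R=39.82
Rates at T: R1=0.8555, R2=1.0784, R3=0.1306, R4=0.1411
dx/dt at T (Σ net stoichiometry × rate): Q=+0.8067, G=-0.7248, D=+0.9861, R=-0.9373
Largest |dx/dt| is |+0.9861| (D) ≥ 0.05 → not steady.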